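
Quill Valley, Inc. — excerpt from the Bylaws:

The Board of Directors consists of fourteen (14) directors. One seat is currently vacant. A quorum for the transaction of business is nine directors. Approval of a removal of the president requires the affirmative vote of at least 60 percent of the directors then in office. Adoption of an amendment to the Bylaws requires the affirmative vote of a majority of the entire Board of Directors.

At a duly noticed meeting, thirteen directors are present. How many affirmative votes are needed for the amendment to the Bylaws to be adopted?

The amendment to the Bylaws requires a majority of the entire Board of Directors (14).
A majority of 14 is 8.

8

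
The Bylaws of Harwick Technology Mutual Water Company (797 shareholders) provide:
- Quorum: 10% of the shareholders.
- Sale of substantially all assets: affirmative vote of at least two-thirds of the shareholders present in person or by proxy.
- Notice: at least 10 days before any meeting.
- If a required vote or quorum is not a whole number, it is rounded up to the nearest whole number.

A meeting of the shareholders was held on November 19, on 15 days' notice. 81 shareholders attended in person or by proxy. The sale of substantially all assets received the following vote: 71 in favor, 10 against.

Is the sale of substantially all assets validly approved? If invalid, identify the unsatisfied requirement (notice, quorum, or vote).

Notice: 15 days given; 10 required. Satisfied.
Quorum: 10% of 797 = 79.70, rounded up to 80; 81 present. Satisfied.
Vote: requires two-thirds of those present (81); 2/3 of 81 = 54, so 54 needed; 71 in favor. Satisfied.

Valid — all requirements satisfied.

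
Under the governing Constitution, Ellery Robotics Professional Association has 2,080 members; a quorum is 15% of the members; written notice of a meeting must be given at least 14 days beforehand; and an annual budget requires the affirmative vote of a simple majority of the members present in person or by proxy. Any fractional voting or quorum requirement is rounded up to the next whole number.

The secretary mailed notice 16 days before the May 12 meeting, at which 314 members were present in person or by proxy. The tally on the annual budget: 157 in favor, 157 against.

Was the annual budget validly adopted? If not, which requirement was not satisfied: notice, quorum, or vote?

Notice: 16 days given; 14 required. Satisfied.
Quorum: 15% of 2,080 = 312; 314 present. Satisfied.
Vote: requires a majority of those present (314); a majority of 314 is 158, so 158 needed; 157 in favor. Not satisfied.

Invalid — vote requirement not satisfied.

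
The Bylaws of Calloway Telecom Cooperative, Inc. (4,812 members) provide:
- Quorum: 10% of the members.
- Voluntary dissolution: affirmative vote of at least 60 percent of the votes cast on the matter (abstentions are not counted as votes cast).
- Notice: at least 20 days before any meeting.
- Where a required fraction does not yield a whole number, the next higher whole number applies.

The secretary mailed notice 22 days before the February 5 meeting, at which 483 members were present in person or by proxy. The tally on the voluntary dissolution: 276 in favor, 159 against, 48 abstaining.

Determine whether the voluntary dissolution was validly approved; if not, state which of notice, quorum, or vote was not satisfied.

Notice: 22 days given; 20 required. Satisfied.
Quorum: 10% of 4,812 = 481.20, rounded up to 482; 483 present. Satisfied.
Vote: requires three-fifths of the votes cast (483 − 48 abstaining = 435); 3/5 of 435 = 261, so 261 needed; 276 in favor. Satisfied.

Valid — all requirements satisfied.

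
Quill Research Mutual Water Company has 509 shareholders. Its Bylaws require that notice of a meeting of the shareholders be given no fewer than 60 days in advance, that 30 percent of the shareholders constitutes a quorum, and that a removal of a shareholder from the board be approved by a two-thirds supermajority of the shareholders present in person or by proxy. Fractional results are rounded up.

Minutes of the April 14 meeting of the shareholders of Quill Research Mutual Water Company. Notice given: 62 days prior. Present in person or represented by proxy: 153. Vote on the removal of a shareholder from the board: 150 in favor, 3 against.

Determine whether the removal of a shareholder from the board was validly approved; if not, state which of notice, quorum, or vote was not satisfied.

Valid — all requirements satisfied.

Notice: 62 days given; 60 required. Satisfied.
Quorum: 30% of 509 = 152.70, rounded up to 153; 153 present. Satisfied.
Vote: requires two-thirds of those present (153); 2/3 of 153 = 102, so 102 needed; 150 in favor. Satisfied.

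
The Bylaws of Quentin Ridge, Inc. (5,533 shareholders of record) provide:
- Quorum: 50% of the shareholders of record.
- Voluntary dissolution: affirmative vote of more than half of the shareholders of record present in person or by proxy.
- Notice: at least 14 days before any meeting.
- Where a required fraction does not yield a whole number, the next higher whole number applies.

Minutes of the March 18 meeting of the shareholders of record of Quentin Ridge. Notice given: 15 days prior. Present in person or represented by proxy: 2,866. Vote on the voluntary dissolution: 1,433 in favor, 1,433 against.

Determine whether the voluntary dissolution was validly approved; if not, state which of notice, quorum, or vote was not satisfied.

Notice: 15 days given; 14 required. Satisfied.
Quorum: 50% of 5,533 = 2,766.50, rounded up to 2,767; 2,866 present. Satisfied.
Vote: requires a majority of those present (2,866); a majority of 2866 is 1434, so 1,434 needed; 1,433 in favor. Not satisfied.

Invalid — vote requirement not satisfied.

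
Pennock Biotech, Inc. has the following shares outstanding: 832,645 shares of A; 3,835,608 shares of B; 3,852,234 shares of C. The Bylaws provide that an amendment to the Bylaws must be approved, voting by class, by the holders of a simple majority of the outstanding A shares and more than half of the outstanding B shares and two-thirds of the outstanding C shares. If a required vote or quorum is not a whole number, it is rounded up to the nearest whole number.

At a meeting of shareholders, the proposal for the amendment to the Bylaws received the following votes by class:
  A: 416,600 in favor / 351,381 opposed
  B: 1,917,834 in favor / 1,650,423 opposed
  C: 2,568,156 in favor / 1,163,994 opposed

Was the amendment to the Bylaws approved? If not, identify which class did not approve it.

Approved — every class gave the required vote.

A: a majority of 832645 is 416323; 416,323 required, 416,600 in favor — approved.
B: a majority of 3835608 is 1917805; 1,917,805 required, 1,917,834 in favor — approved.
C: 2/3 of 3852234 = 2568156; 2,568,156 required, 2,568,156 in favor — approved.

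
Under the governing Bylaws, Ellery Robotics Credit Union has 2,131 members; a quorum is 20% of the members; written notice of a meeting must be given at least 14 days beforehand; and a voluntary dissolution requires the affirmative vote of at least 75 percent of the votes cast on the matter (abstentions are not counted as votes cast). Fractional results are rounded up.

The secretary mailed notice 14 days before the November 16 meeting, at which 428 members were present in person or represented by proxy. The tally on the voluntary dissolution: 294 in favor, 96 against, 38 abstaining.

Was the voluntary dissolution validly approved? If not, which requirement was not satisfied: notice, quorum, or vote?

Valid — all requirements satisfied.

Notice: 14 days given; 14 required. Satisfied.
Quorum: 20% of 2,131 = 426.20, rounded up to 427; 428 present. Satisfied.
Vote: requires three-fourths of the votes cast (428 − 38 abstaining = 390); 3/4 of 390 = 292.50, rounded up to 293, so 293 needed; 294 in favor. Satisfied.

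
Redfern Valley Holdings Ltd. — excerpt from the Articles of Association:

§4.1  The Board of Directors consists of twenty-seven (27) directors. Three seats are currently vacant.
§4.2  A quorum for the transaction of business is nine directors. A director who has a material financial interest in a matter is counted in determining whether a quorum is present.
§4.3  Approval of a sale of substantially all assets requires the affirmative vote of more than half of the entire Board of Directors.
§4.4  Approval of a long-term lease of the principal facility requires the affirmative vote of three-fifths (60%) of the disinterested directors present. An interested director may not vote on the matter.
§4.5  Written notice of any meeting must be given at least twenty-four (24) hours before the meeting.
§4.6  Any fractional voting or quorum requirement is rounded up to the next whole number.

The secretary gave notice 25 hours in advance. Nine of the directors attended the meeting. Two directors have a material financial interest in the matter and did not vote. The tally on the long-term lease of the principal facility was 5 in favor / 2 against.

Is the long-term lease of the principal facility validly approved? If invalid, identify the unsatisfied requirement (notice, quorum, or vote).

Notice: 25 hours given; 24 required (25 ≥ 24). Satisfied.
Quorum: 9 present (interested directors count toward quorum); quorum is 9. Satisfied.
Vote: the long-term lease of the principal facility requires three-fifths of the disinterested directors present (9 − 2 = 7). 3/5 of 7 = 4.20, rounded up to 5, so 5 affirmative votes are needed; 5 voted in favor. Satisfied.

Valid — all requirements satisfied.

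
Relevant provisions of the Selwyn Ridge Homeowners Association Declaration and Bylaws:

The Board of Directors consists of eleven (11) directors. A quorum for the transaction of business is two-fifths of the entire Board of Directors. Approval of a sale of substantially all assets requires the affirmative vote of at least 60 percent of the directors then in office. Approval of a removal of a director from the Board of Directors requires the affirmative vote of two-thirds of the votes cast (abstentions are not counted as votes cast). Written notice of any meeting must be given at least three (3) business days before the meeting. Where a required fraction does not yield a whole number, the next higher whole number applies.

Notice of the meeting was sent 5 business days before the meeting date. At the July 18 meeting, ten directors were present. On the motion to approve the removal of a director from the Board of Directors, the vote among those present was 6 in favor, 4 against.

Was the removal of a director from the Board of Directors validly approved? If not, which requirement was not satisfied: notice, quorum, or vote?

Notice: 5 business days given; 3 required (5 ≥ 3). Satisfied.
Quorum: 10 present; quorum is 5. Satisfied.
Vote: the removal of a director from the Board of Directors requires two-thirds of the votes cast (10). 2/3 of 10 = 6.67, rounded up to 7, so 7 affirmative votes are needed; 6 voted in favor. Not satisfied.

Invalid — vote requirement not satisfied.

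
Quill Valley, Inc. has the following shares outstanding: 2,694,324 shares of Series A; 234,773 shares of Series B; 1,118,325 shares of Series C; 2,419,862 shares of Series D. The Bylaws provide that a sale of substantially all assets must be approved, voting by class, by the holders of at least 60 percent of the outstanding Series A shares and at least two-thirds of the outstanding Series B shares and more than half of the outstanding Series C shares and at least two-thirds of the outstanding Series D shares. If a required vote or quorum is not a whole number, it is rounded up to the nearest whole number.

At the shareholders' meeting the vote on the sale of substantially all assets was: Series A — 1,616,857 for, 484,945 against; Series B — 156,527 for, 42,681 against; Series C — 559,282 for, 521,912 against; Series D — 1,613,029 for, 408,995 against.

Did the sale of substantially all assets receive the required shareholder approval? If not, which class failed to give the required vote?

Not approved — the Series D shares did not give the required vote.

Series A: 3/5 of 2694324 = 1616594.40, rounded up to 1616595; 1,616,595 required, 1,616,857 in favor — approved.
Series B: 2/3 of 234773 = 156515.33, rounded up to 156516; 156,516 required, 156,527 in favor — approved.
Series C: a majority of 1118325 is 559163; 559,163 required, 559,282 in favor — approved.
Series D: 2/3 of 2419862 = 1613241.33, rounded up to 1613242; 1,613,242 required, 1,613,029 in favor — not approved.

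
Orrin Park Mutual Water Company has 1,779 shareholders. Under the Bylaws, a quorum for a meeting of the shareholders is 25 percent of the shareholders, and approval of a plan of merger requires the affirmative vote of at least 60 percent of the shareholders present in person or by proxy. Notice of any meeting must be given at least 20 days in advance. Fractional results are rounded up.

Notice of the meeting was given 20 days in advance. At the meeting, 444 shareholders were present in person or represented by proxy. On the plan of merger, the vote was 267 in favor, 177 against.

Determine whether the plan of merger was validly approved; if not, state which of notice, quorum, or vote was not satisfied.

Notice: 20 days given; 20 required. Satisfied.
Quorum: 25% of 1,779 = 444.75, rounded up to 445; 444 present. Not satisfied.
Vote: requires three-fifths of those present (444); 3/5 of 444 = 266.40, rounded up to 267, so 267 needed; 267 in favor. Satisfied.

Invalid — quorum requirement not satisfied.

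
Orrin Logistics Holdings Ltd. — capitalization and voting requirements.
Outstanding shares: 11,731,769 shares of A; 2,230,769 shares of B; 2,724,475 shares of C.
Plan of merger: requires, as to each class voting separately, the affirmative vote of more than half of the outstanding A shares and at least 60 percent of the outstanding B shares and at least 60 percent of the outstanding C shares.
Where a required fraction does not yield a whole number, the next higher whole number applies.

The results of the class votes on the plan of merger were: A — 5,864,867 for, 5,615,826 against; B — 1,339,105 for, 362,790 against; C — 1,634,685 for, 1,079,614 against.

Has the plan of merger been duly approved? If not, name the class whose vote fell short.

Not approved — the A shares did not give the required vote.

A: a majority of 11731769 is 5865885; 5,865,885 required, 5,864,867 in favor — not approved.
B: 3/5 of 2230769 = 1338461.40, rounded up to 1338462; 1,338,462 required, 1,339,105 in favor — approved.
C: 3/5 of 2724475 = 1634685; 1,634,685 required, 1,634,685 in favor — approved.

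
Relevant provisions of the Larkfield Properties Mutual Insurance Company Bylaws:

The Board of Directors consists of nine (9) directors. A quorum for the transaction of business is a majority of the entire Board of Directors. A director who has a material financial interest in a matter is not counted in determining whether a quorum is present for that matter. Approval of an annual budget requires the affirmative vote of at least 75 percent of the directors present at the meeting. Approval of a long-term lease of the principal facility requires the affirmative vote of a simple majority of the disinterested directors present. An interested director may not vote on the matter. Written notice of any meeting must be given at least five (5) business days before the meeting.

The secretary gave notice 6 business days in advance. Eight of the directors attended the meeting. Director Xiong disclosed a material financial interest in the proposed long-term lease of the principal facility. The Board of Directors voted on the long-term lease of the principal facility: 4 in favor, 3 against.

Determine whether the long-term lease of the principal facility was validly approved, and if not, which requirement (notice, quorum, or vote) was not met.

Notice: 6 business days given; 5 required (6 ≥ 5). Satisfied.
Quorum: 8 present, but the 1 interested director does not count, leaving 7. Quorum is 5. Satisfied.
Vote: the long-term lease of the principal facility requires a majority of the disinterested directors present (8 − 1 = 7). A majority of 7 is 4, so 4 affirmative votes are needed; 4 voted in favor. Satisfied.

Valid — all requirements satisfied.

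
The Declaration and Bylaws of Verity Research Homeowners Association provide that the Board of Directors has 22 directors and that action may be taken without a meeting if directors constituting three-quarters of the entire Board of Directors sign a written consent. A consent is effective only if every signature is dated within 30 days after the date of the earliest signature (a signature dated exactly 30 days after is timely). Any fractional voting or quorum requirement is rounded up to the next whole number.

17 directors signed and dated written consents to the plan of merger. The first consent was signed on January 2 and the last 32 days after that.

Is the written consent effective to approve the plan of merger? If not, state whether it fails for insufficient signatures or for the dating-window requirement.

Not effective — dating-window requirement not satisfied.

Signatures required: three-quarters of 22 — 3/4 of 22 = 16.50, rounded up to 17, so 17 needed; 17 signed. Sufficient.
Dating window: the latest signature is 32 days after the earliest; the limit is 30 days. Outside the window.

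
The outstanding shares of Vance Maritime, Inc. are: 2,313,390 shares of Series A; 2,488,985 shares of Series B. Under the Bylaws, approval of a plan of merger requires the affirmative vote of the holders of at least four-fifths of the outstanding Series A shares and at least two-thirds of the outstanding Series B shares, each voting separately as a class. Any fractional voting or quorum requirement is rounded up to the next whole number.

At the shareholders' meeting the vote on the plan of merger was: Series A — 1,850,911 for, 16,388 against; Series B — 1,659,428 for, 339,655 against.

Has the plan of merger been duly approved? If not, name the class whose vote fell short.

Series A: 4/5 of 2313390 = 1850712; 1,850,712 required, 1,850,911 in favor — approved.
Series B: 2/3 of 2488985 = 1659323.33, rounded up to 1659324; 1,659,324 required, 1,659,428 in favor — approved.

Approved — every class gave the required vote.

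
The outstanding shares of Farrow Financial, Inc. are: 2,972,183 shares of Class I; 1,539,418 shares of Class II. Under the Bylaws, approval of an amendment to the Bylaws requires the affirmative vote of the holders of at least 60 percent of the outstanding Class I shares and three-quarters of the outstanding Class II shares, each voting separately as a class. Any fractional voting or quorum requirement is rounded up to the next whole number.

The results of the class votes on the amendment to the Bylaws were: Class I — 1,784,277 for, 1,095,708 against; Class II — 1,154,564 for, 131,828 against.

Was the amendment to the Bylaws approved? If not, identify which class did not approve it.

Class I: 3/5 of 2972183 = 1783309.80, rounded up to 1783310; 1,783,310 required, 1,784,277 in favor — approved.
Class II: 3/4 of 1539418 = 1154563.50, rounded up to 1154564; 1,154,564 required, 1,154,564 in favor — approved.

Approved — every class gave the required vote.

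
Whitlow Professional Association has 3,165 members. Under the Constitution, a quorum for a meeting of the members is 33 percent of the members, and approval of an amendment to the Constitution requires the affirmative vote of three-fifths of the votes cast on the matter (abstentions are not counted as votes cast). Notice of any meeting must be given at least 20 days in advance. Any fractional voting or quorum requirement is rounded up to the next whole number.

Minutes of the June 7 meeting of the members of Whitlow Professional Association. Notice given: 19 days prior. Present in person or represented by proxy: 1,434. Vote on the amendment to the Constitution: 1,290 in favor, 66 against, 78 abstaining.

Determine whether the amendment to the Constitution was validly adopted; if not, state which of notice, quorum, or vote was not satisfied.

Invalid — notice requirement not satisfied.

Notice: 19 days given; 20 required. Not satisfied.
Quorum: 33% of 3,165 = 1,044.45, rounded up to 1,045; 1,434 present. Satisfied.
Vote: requires three-fifths of the votes cast (1,434 − 78 abstaining = 1,356); 3/5 of 1356 = 813.60, rounded up to 814, so 814 needed; 1,290 in favor. Satisfied.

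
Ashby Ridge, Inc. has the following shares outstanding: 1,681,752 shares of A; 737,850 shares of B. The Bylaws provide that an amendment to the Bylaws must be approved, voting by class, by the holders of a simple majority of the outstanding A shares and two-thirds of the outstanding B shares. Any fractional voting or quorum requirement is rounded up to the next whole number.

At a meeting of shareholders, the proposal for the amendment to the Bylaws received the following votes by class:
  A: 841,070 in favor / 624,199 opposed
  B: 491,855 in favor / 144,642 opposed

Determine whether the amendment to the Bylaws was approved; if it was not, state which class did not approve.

A: a majority of 1681752 is 840877; 840,877 required, 841,070 in favor — approved.
B: 2/3 of 737850 = 491900; 491,900 required, 491,855 in favor — not approved.

Not approved — the B shares did not give the required vote.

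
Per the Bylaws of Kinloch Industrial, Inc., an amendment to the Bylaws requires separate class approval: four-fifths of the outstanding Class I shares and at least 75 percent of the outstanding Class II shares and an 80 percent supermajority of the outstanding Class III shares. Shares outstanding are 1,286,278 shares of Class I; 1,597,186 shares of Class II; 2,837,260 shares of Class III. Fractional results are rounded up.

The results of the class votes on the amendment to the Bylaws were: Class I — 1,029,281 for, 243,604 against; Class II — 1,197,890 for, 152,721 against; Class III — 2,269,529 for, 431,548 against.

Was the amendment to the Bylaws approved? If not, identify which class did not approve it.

Class I: 4/5 of 1286278 = 1029022.40, rounded up to 1029023; 1,029,023 required, 1,029,281 in favor — approved.
Class II: 3/4 of 1597186 = 1197889.50, rounded up to 1197890; 1,197,890 required, 1,197,890 in favor — approved.
Class III: 4/5 of 2837260 = 2269808; 2,269,808 required, 2,269,529 in favor — not approved.

Not approved — the Class III shares did not give the required vote.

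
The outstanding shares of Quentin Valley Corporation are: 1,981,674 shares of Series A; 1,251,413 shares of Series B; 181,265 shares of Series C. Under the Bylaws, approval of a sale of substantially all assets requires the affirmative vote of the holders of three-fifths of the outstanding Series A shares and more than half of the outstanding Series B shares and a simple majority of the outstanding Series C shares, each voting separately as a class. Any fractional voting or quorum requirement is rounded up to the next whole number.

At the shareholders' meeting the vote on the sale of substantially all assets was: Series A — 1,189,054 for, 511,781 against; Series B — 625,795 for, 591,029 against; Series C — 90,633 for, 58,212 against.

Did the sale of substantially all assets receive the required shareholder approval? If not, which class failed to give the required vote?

Approved — every class gave the required vote.

Series A: 3/5 of 1981674 = 1189004.40, rounded up to 1189005; 1,189,005 required, 1,189,054 in favor — approved.
Series B: a majority of 1251413 is 625707; 625,707 required, 625,795 in favor — approved.
Series C: a majority of 181265 is 90633; 90,633 required, 90,633 in favor — approved.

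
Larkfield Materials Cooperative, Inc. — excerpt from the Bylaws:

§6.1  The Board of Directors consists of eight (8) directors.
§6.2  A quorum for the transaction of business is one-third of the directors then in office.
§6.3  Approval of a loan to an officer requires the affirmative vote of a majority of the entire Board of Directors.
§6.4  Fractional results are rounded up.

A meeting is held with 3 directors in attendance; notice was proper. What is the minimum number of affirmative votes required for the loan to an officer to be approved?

5

The loan to an officer requires a majority of the entire Board of Directors (8).
A majority of 8 is 5.
(Only 3 can vote, so the loan to an officer cannot pass at this meeting, but the required vote is still 5.)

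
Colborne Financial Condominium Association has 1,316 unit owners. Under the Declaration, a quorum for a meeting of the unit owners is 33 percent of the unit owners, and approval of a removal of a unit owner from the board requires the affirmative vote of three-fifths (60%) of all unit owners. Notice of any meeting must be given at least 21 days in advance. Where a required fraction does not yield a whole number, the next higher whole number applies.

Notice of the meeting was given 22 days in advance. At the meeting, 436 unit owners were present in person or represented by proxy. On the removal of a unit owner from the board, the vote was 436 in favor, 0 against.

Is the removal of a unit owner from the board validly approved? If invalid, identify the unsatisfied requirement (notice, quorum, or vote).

Invalid — vote requirement not satisfied.

Notice: 22 days given; 21 required. Satisfied.
Quorum: 33% of 1,316 = 434.28, rounded up to 435; 436 present. Satisfied.
Vote: requires three-fifths of all unit owners (1,316); 3/5 of 1316 = 789.60, rounded up to 790, so 790 needed; 436 in favor. Not satisfied.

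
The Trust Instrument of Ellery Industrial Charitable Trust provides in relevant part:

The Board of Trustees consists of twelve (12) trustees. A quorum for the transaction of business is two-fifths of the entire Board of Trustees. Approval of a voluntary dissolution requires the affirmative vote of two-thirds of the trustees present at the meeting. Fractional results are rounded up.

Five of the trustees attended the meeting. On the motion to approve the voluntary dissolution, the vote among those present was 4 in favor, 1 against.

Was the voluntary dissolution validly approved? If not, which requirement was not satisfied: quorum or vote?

Valid — all requirements satisfied.

Quorum: 5 present; quorum is 5. Satisfied.
Vote: the voluntary dissolution requires two-thirds of the trustees present (5). 2/3 of 5 = 3.33, rounded up to 4, so 4 affirmative votes are needed; 4 voted in favor. Satisfied.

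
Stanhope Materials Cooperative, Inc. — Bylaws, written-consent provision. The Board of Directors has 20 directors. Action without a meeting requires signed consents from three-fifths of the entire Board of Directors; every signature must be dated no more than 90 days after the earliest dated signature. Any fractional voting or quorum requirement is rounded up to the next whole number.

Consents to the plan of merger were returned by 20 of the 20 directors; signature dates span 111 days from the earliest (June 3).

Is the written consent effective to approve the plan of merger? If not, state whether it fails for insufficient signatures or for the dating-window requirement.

Not effective — dating-window requirement not satisfied.

Signatures required: three-fifths of 20 — 3/5 of 20 = 12, so 12 needed; 20 signed. Sufficient.
Dating window: the latest signature is 111 days after the earliest; the limit is 90 days. Outside the window.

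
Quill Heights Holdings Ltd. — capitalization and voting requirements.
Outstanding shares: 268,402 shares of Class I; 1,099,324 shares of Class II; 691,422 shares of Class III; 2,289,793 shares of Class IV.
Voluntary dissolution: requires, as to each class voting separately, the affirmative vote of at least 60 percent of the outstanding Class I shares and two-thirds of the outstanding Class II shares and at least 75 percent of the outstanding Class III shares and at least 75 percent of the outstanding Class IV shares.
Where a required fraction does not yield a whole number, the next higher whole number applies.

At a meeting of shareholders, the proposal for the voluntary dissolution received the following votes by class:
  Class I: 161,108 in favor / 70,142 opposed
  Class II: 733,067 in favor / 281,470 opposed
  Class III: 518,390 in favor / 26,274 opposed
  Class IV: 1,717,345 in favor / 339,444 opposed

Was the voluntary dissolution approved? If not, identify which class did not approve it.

Not approved — the Class III shares did not give the required vote.

Class I: 3/5 of 268402 = 161041.20, rounded up to 161042; 161,042 required, 161,108 in favor — approved.
Class II: 2/3 of 1099324 = 732882.67, rounded up to 732883; 732,883 required, 733,067 in favor — approved.
Class III: 3/4 of 691422 = 518566.50, rounded up to 518567; 518,567 required, 518,390 in favor — not approved.
Class IV: 3/4 of 2289793 = 1717344.75, rounded up to 1717345; 1,717,345 required, 1,717,345 in favor — approved.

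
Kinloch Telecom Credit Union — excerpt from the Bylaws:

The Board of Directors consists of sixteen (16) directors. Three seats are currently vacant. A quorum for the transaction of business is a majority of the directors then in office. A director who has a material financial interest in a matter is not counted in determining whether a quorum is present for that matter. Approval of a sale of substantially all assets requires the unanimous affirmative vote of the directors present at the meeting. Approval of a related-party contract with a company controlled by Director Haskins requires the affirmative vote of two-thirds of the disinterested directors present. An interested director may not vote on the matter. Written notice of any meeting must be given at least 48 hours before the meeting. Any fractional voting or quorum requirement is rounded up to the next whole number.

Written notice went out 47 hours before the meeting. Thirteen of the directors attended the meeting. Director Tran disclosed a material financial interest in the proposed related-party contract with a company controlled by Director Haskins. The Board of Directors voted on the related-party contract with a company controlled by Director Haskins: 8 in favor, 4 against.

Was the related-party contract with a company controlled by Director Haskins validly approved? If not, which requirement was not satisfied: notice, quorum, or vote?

Notice: 47 hours given; 48 required (47 < 48). Not satisfied.
Quorum: 13 present, but the 1 interested director does not count, leaving 12. Quorum is 7. Satisfied.
Vote: the related-party contract with a company controlled by Director Haskins requires two-thirds of the disinterested directors present (13 − 1 = 12). 2/3 of 12 = 8, so 8 affirmative votes are needed; 8 voted in favor. Satisfied.

Invalid — notice requirement not satisfied.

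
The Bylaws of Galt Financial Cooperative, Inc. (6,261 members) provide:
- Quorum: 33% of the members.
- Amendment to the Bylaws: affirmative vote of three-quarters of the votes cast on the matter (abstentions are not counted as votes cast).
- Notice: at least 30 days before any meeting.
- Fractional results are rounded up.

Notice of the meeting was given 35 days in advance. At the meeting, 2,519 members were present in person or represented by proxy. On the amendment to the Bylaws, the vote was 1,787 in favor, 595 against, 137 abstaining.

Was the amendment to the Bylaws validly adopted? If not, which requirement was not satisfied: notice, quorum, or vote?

Valid — all requirements satisfied.

Notice: 35 days given; 30 required. Satisfied.
Quorum: 33% of 6,261 = 2,066.13, rounded up to 2,067; 2,519 present. Satisfied.
Vote: requires three-fourths of the votes cast (2,519 − 137 abstaining = 2,382); 3/4 of 2382 = 1786.50, rounded up to 1787, so 1,787 needed; 1,787 in favor. Satisfied.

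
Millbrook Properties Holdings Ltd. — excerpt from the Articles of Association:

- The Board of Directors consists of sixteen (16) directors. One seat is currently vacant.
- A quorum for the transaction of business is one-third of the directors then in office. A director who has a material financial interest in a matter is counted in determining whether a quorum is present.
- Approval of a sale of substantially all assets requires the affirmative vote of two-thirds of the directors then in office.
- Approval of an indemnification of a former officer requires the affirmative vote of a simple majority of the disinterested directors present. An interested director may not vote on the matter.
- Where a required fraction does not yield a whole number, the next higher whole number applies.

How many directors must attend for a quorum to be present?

5

1/3 of 15 = 5.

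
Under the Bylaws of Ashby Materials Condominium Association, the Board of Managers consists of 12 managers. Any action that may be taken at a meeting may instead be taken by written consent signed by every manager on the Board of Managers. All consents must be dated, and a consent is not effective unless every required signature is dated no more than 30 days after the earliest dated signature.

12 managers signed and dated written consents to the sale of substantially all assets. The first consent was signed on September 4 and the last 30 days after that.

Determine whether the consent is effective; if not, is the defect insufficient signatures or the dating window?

Signatures required: the unanimous vote of 12 — unanimous means all 12, so 12 needed; 12 signed. Sufficient.
Dating window: the latest signature is 30 days after the earliest; the limit is 30 days. Within the window.

Effective — both the signature and dating-window requirements are satisfied.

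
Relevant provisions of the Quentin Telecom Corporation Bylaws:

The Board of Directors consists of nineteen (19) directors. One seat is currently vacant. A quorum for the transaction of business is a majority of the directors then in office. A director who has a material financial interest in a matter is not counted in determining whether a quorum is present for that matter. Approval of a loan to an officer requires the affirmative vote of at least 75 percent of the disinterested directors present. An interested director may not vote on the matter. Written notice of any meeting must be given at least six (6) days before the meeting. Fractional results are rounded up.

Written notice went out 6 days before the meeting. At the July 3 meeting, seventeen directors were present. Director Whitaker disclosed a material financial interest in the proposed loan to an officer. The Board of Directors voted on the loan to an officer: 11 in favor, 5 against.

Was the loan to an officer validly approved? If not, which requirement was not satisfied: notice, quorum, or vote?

Invalid — vote requirement not satisfied.

Notice: 6 days given; 6 required (6 ≥ 6). Satisfied.
Quorum: 17 present, but the 1 interested director does not count, leaving 16. Quorum is 10. Satisfied.
Vote: the loan to an officer requires three-fourths of the disinterested directors present (17 − 1 = 16). 3/4 of 16 = 12, so 12 affirmative votes are needed; 11 voted in favor. Not satisfied.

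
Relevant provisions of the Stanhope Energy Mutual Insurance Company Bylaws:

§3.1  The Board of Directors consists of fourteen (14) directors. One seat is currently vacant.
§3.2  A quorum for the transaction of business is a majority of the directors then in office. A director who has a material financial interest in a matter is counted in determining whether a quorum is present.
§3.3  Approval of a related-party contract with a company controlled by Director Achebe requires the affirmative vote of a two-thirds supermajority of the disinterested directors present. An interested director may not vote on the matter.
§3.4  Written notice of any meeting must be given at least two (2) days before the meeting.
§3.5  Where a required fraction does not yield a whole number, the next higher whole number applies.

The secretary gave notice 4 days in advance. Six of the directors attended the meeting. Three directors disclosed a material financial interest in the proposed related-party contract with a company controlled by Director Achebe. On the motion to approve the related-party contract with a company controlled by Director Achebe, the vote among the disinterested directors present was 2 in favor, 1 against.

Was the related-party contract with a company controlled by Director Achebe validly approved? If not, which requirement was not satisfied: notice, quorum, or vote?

Notice: 4 days given; 2 required (4 ≥ 2). Satisfied.
Quorum: 6 present (interested directors count toward quorum); quorum is 7. Not satisfied.
Vote: the related-party contract with a company controlled by Director Achebe requires two-thirds of the disinterested directors present (6 − 3 = 3). 2/3 of 3 = 2, so 2 affirmative votes are needed; 2 voted in favor. Satisfied. (Moot — without a quorum no business can be validly transacted.)

Invalid — quorum requirement not satisfied.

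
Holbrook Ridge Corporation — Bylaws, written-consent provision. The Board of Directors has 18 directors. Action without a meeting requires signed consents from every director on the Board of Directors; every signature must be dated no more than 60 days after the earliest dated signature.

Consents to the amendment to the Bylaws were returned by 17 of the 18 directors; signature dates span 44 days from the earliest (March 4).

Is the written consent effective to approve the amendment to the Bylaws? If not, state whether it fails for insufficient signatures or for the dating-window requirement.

Not effective — insufficient signatures.

Signatures required: every one of 18 — unanimous means all 18, so 18 needed; 17 signed. Insufficient.
Dating window: the latest signature is 44 days after the earliest; the limit is 60 days. Within the window.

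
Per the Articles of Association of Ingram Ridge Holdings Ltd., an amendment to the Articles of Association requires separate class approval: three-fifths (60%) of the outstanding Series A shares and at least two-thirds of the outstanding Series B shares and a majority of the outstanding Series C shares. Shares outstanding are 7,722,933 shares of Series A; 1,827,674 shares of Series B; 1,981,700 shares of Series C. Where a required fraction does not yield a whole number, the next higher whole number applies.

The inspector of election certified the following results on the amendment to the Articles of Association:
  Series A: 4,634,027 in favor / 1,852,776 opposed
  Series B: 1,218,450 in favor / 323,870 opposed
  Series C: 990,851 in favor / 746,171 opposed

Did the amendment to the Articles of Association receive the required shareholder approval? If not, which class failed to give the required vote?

Series A: 3/5 of 7722933 = 4633759.80, rounded up to 4633760; 4,633,760 required, 4,634,027 in favor — approved.
Series B: 2/3 of 1827674 = 1218449.33, rounded up to 1218450; 1,218,450 required, 1,218,450 in favor — approved.
Series C: a majority of 1981700 is 990851; 990,851 required, 990,851 in favor — approved.

Approved — every class gave the required vote.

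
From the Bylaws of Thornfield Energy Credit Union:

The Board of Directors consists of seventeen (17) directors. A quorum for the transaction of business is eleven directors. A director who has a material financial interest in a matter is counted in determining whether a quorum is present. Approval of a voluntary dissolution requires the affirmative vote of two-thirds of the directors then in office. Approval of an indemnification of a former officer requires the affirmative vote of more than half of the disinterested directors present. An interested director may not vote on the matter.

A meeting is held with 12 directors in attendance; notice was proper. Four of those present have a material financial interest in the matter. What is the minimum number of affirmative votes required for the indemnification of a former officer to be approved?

The indemnification of a former officer requires a majority of the disinterested directors present (12 − 4 = 8).
A majority of 8 is 5.

5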